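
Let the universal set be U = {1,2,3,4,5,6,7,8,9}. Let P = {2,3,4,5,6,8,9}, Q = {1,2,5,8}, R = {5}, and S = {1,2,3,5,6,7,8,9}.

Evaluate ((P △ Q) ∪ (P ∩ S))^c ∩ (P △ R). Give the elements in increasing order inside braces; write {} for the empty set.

P △ Q = {1,3,4,6,9}
P ∩ S = {2,3,5,6,8,9}
(P △ Q) ∪ (P ∩ S) = {1,2,3,4,5,6,8,9}
((P △ Q) ∪ (P ∩ S))^c = {7}
P △ R = {2,3,4,6,8,9}
((P △ Q) ∪ (P ∩ S))^c ∩ (P △ R) = {}

{}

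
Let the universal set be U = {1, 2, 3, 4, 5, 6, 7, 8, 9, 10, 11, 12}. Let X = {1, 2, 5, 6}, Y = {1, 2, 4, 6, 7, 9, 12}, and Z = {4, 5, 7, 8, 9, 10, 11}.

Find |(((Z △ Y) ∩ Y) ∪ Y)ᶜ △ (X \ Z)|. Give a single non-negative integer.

8

Z △ Y = {1, 2, 5, 6, 8, 10, 11, 12}
(Z △ Y) ∩ Y = {1, 2, 6, 12}
((Z △ Y) ∩ Y) ∪ Y = {1, 2, 4, 6, 7, 9, 12}
(((Z △ Y) ∩ Y) ∪ Y)ᶜ = {3, 5, 8, 10, 11}
X \ Z = {1, 2, 6}
(((Z △ Y) ∩ Y) ∪ Y)ᶜ △ (X \ Z) = {1, 2, 3, 5, 6, 8, 10, 11}
|(((Z △ Y) ∩ Y) ∪ Y)ᶜ △ (X \ Z)| = 8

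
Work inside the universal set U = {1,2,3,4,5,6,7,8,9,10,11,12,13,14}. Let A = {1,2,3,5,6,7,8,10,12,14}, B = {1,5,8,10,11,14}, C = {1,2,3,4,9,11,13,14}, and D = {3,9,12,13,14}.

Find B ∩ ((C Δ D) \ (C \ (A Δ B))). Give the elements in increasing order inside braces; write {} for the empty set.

C Δ D = {1,2,4,11,12}
A Δ B = {2,3,6,7,11,12}
C \ (A Δ B) = {1,4,9,13,14}
(C Δ D) \ (C \ (A Δ B)) = {2,11,12}
B ∩ ((C Δ D) \ (C \ (A Δ B))) = {11}

{11}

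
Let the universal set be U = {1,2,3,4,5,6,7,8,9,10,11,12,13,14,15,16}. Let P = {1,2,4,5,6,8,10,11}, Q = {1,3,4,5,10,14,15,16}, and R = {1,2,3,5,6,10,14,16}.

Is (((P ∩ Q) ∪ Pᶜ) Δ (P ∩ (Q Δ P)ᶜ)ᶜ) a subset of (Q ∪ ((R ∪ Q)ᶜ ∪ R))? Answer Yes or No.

Yes

P ∩ Q = {1,4,5,10}
Pᶜ = {3,7,9,12,13,14,15,16}
(P ∩ Q) ∪ Pᶜ = {1,3,4,5,7,9,10,12,13,14,15,16}
Q Δ P = {2,3,6,8,11,14,15,16}
(Q Δ P)ᶜ = {1,4,5,7,9,10,12,13}
P ∩ (Q Δ P)ᶜ = {1,4,5,10}
(P ∩ (Q Δ P)ᶜ)ᶜ = {2,3,6,7,8,9,11,12,13,14,15,16}
((P ∩ Q) ∪ Pᶜ) Δ (P ∩ (Q Δ P)ᶜ)ᶜ = {1,2,4,5,6,8,10,11}
R ∪ Q = {1,2,3,4,5,6,10,14,15,16}
(R ∪ Q)ᶜ = {7,8,9,11,12,13}
(R ∪ Q)ᶜ ∪ R = {1,2,3,5,6,7,8,9,10,11,12,13,14,16}
Q ∪ ((R ∪ Q)ᶜ ∪ R) = {1,2,3,4,5,6,7,8,9,10,11,12,13,14,15,16}
Every element of {1,2,4,5,6,8,10,11} is in {1,2,3,4,5,6,7,8,9,10,11,12,13,14,15,16}, so ((P ∩ Q) ∪ Pᶜ) Δ (P ∩ (Q Δ P)ᶜ)ᶜ ⊆ Q ∪ ((R ∪ Q)ᶜ ∪ R).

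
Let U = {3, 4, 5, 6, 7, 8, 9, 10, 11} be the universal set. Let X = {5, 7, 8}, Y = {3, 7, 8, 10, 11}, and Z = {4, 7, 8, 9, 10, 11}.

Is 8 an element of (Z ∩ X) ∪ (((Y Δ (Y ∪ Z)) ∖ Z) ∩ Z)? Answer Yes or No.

Yes

8 ∈ Z and 8 ∈ X, so 8 ∈ Z ∩ X
8 ∈ Y and 8 ∈ Z, so 8 ∈ Y ∪ Z
8 ∈ Y and 8 ∈ (Y ∪ Z), so 8 ∉ Y Δ (Y ∪ Z)
8 ∉ (Y Δ (Y ∪ Z)) and 8 ∈ Z, so 8 ∉ (Y Δ (Y ∪ Z)) ∖ Z
8 ∉ ((Y Δ (Y ∪ Z)) ∖ Z) and 8 ∈ Z, so 8 ∉ ((Y Δ (Y ∪ Z)) ∖ Z) ∩ Z
8 ∈ (Z ∩ X) and 8 ∉ (((Y Δ (Y ∪ Z)) ∖ Z) ∩ Z), so 8 ∈ (Z ∩ X) ∪ (((Y Δ (Y ∪ Z)) ∖ Z) ∩ Z)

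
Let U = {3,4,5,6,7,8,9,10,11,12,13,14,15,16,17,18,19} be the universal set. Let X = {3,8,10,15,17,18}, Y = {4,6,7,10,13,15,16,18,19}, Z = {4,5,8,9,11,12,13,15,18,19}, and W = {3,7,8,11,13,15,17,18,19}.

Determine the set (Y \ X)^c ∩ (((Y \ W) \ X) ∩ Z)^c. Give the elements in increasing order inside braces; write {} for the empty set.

Y \ X = {4,6,7,13,16,19}
(Y \ X)^c = {3,5,8,9,10,11,12,14,15,17,18}
Y \ W = {4,6,10,16}
(Y \ W) \ X = {4,6,16}
((Y \ W) \ X) ∩ Z = {4}
(((Y \ W) \ X) ∩ Z)^c = {3,5,6,7,8,9,10,11,12,13,14,15,16,17,18,19}
(Y \ X)^c ∩ (((Y \ W) \ X) ∩ Z)^c = {3,5,8,9,10,11,12,14,15,17,18}

{3,5,8,9,10,11,12,14,15,17,18}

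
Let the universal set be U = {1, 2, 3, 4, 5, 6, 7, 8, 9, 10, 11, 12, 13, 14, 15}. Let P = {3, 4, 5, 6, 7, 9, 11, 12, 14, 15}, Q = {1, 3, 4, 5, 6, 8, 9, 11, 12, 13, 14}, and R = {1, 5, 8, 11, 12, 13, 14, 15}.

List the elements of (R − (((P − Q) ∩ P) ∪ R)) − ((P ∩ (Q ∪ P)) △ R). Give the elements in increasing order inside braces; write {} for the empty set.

{}

P − Q = {7, 15}
(P − Q) ∩ P = {7, 15}
((P − Q) ∩ P) ∪ R = {1, 5, 7, 8, 11, 12, 13, 14, 15}
R − (((P − Q) ∩ P) ∪ R) = {}
Q ∪ P = {1, 3, 4, 5, 6, 7, 8, 9, 11, 12, 13, 14, 15}
P ∩ (Q ∪ P) = {3, 4, 5, 6, 7, 9, 11, 12, 14, 15}
(P ∩ (Q ∪ P)) △ R = {1, 3, 4, 6, 7, 8, 9, 13}
(R − (((P − Q) ∩ P) ∪ R)) − ((P ∩ (Q ∪ P)) △ R) = {}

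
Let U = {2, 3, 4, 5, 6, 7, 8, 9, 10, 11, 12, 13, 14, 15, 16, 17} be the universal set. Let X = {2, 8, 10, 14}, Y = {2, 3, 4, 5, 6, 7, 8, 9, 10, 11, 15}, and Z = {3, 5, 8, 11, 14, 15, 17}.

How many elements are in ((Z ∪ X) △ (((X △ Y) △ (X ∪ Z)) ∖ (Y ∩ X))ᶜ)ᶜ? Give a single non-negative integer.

12

Z ∪ X = {2, 3, 5, 8, 10, 11, 14, 15, 17}
X △ Y = {3, 4, 5, 6, 7, 9, 11, 14, 15}
X ∪ Z = {2, 3, 5, 8, 10, 11, 14, 15, 17}
(X △ Y) △ (X ∪ Z) = {2, 4, 6, 7, 8, 9, 10, 17}
Y ∩ X = {2, 8, 10}
((X △ Y) △ (X ∪ Z)) ∖ (Y ∩ X) = {4, 6, 7, 9, 17}
(((X △ Y) △ (X ∪ Z)) ∖ (Y ∩ X))ᶜ = {2, 3, 5, 8, 10, 11, 12, 13, 14, 15, 16}
(Z ∪ X) △ (((X △ Y) △ (X ∪ Z)) ∖ (Y ∩ X))ᶜ = {12, 13, 16, 17}
((Z ∪ X) △ (((X △ Y) △ (X ∪ Z)) ∖ (Y ∩ X))ᶜ)ᶜ = {2, 3, 4, 5, 6, 7, 8, 9, 10, 11, 14, 15}
|((Z ∪ X) △ (((X △ Y) △ (X ∪ Z)) ∖ (Y ∩ X))ᶜ)ᶜ| = 12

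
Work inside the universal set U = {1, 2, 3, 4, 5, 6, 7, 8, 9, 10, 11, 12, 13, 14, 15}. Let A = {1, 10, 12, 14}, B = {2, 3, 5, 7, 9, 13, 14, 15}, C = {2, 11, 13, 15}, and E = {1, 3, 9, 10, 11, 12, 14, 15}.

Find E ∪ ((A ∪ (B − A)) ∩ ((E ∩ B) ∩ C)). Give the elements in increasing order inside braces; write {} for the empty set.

{1, 3, 9, 10, 11, 12, 14, 15}

B − A = {2, 3, 5, 7, 9, 13, 15}
A ∪ (B − A) = {1, 2, 3, 5, 7, 9, 10, 12, 13, 14, 15}
E ∩ B = {3, 9, 14, 15}
(E ∩ B) ∩ C = {15}
(A ∪ (B − A)) ∩ ((E ∩ B) ∩ C) = {15}
E ∪ ((A ∪ (B − A)) ∩ ((E ∩ B) ∩ C)) = {1, 3, 9, 10, 11, 12, 14, 15}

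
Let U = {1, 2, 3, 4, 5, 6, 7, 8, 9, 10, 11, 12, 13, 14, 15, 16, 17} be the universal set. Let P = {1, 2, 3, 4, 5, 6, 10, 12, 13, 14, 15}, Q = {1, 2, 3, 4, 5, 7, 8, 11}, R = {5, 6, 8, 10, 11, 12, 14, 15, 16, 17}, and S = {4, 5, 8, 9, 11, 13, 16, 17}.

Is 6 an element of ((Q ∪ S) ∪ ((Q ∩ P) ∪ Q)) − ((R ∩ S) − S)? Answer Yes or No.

No

6 ∉ Q and 6 ∉ S, so 6 ∉ Q ∪ S
6 ∉ Q and 6 ∈ P, so 6 ∉ Q ∩ P
6 ∉ (Q ∩ P) and 6 ∉ Q, so 6 ∉ (Q ∩ P) ∪ Q
6 ∉ (Q ∪ S) and 6 ∉ ((Q ∩ P) ∪ Q), so 6 ∉ (Q ∪ S) ∪ ((Q ∩ P) ∪ Q)
6 ∈ R and 6 ∉ S, so 6 ∉ R ∩ S
6 ∉ (R ∩ S) and 6 ∉ S, so 6 ∉ (R ∩ S) − S
6 ∉ ((Q ∪ S) ∪ ((Q ∩ P) ∪ Q)) and 6 ∉ ((R ∩ S) − S), so 6 ∉ ((Q ∪ S) ∪ ((Q ∩ P) ∪ Q)) − ((R ∩ S) − S)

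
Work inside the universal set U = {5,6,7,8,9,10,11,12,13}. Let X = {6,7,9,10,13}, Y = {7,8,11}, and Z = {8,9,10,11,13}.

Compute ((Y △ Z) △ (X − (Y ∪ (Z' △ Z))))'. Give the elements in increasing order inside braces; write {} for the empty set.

Y △ Z = {7,9,10,13}
Z' = {5,6,7,12}
Z' △ Z = {5,6,7,8,9,10,11,12,13}
Y ∪ (Z' △ Z) = {5,6,7,8,9,10,11,12,13}
X − (Y ∪ (Z' △ Z)) = {}
(Y △ Z) △ (X − (Y ∪ (Z' △ Z))) = {7,9,10,13}
((Y △ Z) △ (X − (Y ∪ (Z' △ Z))))' = {5,6,8,11,12}

{5,6,8,11,12}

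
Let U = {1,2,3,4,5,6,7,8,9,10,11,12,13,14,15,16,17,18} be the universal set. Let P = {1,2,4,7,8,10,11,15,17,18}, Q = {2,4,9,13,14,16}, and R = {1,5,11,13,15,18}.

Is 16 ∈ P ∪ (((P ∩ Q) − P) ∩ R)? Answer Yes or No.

16 ∉ P and 16 ∈ Q, so 16 ∉ P ∩ Q
16 ∉ (P ∩ Q) and 16 ∉ P, so 16 ∉ (P ∩ Q) − P
16 ∉ ((P ∩ Q) − P) and 16 ∉ R, so 16 ∉ ((P ∩ Q) − P) ∩ R
16 ∉ P and 16 ∉ (((P ∩ Q) − P) ∩ R), so 16 ∉ P ∪ (((P ∩ Q) − P) ∩ R)

No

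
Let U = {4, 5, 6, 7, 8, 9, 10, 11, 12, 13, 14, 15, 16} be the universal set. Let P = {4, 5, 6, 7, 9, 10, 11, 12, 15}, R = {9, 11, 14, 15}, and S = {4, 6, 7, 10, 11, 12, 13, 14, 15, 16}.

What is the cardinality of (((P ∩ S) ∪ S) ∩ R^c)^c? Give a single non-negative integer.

6

P ∩ S = {4, 6, 7, 10, 11, 12, 15}
(P ∩ S) ∪ S = {4, 6, 7, 10, 11, 12, 13, 14, 15, 16}
R^c = {4, 5, 6, 7, 8, 10, 12, 13, 16}
((P ∩ S) ∪ S) ∩ R^c = {4, 6, 7, 10, 12, 13, 16}
(((P ∩ S) ∪ S) ∩ R^c)^c = {5, 8, 9, 11, 14, 15}
|(((P ∩ S) ∪ S) ∩ R^c)^c| = 6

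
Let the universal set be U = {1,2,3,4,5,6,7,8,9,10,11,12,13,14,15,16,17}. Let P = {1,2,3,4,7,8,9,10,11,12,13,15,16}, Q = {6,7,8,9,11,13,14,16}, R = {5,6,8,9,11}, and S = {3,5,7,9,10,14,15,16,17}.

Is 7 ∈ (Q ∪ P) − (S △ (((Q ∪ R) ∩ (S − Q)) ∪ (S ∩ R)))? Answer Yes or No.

No

7 ∈ Q and 7 ∈ P, so 7 ∈ Q ∪ P
7 ∈ Q and 7 ∉ R, so 7 ∈ Q ∪ R
7 ∈ S and 7 ∈ Q, so 7 ∉ S − Q
7 ∈ (Q ∪ R) and 7 ∉ (S − Q), so 7 ∉ (Q ∪ R) ∩ (S − Q)
7 ∈ S and 7 ∉ R, so 7 ∉ S ∩ R
7 ∉ ((Q ∪ R) ∩ (S − Q)) and 7 ∉ (S ∩ R), so 7 ∉ ((Q ∪ R) ∩ (S − Q)) ∪ (S ∩ R)
7 ∈ S and 7 ∉ (((Q ∪ R) ∩ (S − Q)) ∪ (S ∩ R)), so 7 ∈ S △ (((Q ∪ R) ∩ (S − Q)) ∪ (S ∩ R))
7 ∈ (Q ∪ P) and 7 ∈ (S △ (((Q ∪ R) ∩ (S − Q)) ∪ (S ∩ R))), so 7 ∉ (Q ∪ P) − (S △ (((Q ∪ R) ∩ (S − Q)) ∪ (S ∩ R)))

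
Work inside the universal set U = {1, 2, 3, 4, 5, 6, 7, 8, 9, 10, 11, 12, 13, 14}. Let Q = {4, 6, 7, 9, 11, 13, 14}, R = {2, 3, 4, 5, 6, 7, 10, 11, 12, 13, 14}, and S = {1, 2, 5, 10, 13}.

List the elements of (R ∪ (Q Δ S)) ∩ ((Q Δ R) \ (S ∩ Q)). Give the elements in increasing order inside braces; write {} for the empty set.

{2, 3, 5, 9, 10, 12}

Q Δ S = {1, 2, 4, 5, 6, 7, 9, 10, 11, 14}
R ∪ (Q Δ S) = {1, 2, 3, 4, 5, 6, 7, 9, 10, 11, 12, 13, 14}
Q Δ R = {2, 3, 5, 9, 10, 12}
S ∩ Q = {13}
(Q Δ R) \ (S ∩ Q) = {2, 3, 5, 9, 10, 12}
(R ∪ (Q Δ S)) ∩ ((Q Δ R) \ (S ∩ Q)) = {2, 3, 5, 9, 10, 12}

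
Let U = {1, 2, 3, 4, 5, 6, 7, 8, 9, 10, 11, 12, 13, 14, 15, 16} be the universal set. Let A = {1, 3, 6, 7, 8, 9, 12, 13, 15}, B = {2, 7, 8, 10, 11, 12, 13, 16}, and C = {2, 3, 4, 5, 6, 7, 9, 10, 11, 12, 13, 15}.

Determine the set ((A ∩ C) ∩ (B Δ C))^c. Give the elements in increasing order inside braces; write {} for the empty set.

A ∩ C = {3, 6, 7, 9, 12, 13, 15}
B Δ C = {3, 4, 5, 6, 8, 9, 15, 16}
(A ∩ C) ∩ (B Δ C) = {3, 6, 9, 15}
((A ∩ C) ∩ (B Δ C))^c = {1, 2, 4, 5, 7, 8, 10, 11, 12, 13, 14, 16}

{1, 2, 4, 5, 7, 8, 10, 11, 12, 13, 14, 16}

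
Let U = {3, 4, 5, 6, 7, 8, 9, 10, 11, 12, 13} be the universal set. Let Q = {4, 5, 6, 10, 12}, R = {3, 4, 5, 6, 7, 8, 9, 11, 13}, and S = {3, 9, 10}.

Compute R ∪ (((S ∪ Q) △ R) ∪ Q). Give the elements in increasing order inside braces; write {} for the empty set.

S ∪ Q = {3, 4, 5, 6, 9, 10, 12}
(S ∪ Q) △ R = {7, 8, 10, 11, 12, 13}
((S ∪ Q) △ R) ∪ Q = {4, 5, 6, 7, 8, 10, 11, 12, 13}
R ∪ (((S ∪ Q) △ R) ∪ Q) = {3, 4, 5, 6, 7, 8, 9, 10, 11, 12, 13}

{3, 4, 5, 6, 7, 8, 9, 10, 11, 12, 13}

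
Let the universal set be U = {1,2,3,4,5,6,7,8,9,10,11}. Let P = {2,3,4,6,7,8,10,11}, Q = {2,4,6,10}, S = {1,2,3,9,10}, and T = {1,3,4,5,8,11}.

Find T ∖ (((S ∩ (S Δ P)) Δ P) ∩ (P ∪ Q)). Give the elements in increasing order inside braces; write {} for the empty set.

S Δ P = {1,4,6,7,8,9,11}
S ∩ (S Δ P) = {1,9}
(S ∩ (S Δ P)) Δ P = {1,2,3,4,6,7,8,9,10,11}
P ∪ Q = {2,3,4,6,7,8,10,11}
((S ∩ (S Δ P)) Δ P) ∩ (P ∪ Q) = {2,3,4,6,7,8,10,11}
T ∖ (((S ∩ (S Δ P)) Δ P) ∩ (P ∪ Q)) = {1,5}

{1,5}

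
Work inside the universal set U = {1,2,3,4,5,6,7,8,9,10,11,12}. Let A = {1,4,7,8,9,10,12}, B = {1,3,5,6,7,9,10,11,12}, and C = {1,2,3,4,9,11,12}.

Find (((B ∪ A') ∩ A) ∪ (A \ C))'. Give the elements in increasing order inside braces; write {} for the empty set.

{2,3,4,5,6,11}

A' = {2,3,5,6,11}
B ∪ A' = {1,2,3,5,6,7,9,10,11,12}
(B ∪ A') ∩ A = {1,7,9,10,12}
A \ C = {7,8,10}
((B ∪ A') ∩ A) ∪ (A \ C) = {1,7,8,9,10,12}
(((B ∪ A') ∩ A) ∪ (A \ C))' = {2,3,4,5,6,11}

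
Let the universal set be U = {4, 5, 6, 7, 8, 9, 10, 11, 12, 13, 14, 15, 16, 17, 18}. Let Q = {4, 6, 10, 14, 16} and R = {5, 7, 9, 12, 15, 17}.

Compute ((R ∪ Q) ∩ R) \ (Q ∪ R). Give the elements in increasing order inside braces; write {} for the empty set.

{}

R ∪ Q = {4, 5, 6, 7, 9, 10, 12, 14, 15, 16, 17}
(R ∪ Q) ∩ R = {5, 7, 9, 12, 15, 17}
Q ∪ R = {4, 5, 6, 7, 9, 10, 12, 14, 15, 16, 17}
((R ∪ Q) ∩ R) \ (Q ∪ R) = {}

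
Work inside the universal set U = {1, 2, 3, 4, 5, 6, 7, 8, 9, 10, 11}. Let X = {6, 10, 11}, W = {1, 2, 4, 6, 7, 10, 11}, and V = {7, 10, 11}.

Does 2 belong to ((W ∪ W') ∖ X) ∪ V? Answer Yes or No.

2 ∈ W, so 2 ∉ W'
2 ∈ W and 2 ∉ W', so 2 ∈ W ∪ W'
2 ∈ (W ∪ W') and 2 ∉ X, so 2 ∈ (W ∪ W') ∖ X
2 ∈ ((W ∪ W') ∖ X) and 2 ∉ V, so 2 ∈ ((W ∪ W') ∖ X) ∪ V

Yes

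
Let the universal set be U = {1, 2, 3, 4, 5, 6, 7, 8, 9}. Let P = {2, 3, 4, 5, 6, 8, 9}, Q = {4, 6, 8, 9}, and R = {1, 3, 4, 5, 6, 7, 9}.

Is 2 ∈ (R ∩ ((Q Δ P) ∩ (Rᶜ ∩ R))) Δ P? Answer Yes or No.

Yes

2 ∉ Q and 2 ∈ P, so 2 ∈ Q Δ P
2 ∉ R, so 2 ∈ Rᶜ
2 ∈ Rᶜ and 2 ∉ R, so 2 ∉ Rᶜ ∩ R
2 ∈ (Q Δ P) and 2 ∉ (Rᶜ ∩ R), so 2 ∉ (Q Δ P) ∩ (Rᶜ ∩ R)
2 ∉ R and 2 ∉ ((Q Δ P) ∩ (Rᶜ ∩ R)), so 2 ∉ R ∩ ((Q Δ P) ∩ (Rᶜ ∩ R))
2 ∉ (R ∩ ((Q Δ P) ∩ (Rᶜ ∩ R))) and 2 ∈ P, so 2 ∈ (R ∩ ((Q Δ P) ∩ (Rᶜ ∩ R))) Δ P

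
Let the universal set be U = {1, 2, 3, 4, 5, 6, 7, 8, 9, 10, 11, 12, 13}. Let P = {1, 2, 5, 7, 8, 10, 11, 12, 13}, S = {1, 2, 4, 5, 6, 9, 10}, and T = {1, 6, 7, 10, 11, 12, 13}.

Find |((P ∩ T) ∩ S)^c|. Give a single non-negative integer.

P ∩ T = {1, 7, 10, 11, 12, 13}
(P ∩ T) ∩ S = {1, 10}
((P ∩ T) ∩ S)^c = {2, 3, 4, 5, 6, 7, 8, 9, 11, 12, 13}
|((P ∩ T) ∩ S)^c| = 11

11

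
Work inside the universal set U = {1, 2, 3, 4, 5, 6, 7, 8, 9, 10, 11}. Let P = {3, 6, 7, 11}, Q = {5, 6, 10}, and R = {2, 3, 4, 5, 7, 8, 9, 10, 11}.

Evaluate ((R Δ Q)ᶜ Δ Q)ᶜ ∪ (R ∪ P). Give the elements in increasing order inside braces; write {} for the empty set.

R Δ Q = {2, 3, 4, 6, 7, 8, 9, 11}
(R Δ Q)ᶜ = {1, 5, 10}
(R Δ Q)ᶜ Δ Q = {1, 6}
((R Δ Q)ᶜ Δ Q)ᶜ = {2, 3, 4, 5, 7, 8, 9, 10, 11}
R ∪ P = {2, 3, 4, 5, 6, 7, 8, 9, 10, 11}
((R Δ Q)ᶜ Δ Q)ᶜ ∪ (R ∪ P) = {2, 3, 4, 5, 6, 7, 8, 9, 10, 11}

{2, 3, 4, 5, 6, 7, 8, 9, 10, 11}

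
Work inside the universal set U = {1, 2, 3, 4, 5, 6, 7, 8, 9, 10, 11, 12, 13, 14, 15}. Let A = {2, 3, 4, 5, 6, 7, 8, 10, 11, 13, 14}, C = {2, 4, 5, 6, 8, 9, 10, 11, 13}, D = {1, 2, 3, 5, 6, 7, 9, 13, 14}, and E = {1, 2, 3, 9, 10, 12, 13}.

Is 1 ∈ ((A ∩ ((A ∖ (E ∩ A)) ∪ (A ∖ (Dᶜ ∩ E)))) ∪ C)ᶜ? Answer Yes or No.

Yes

1 ∈ E and 1 ∉ A, so 1 ∉ E ∩ A
1 ∉ A and 1 ∉ (E ∩ A), so 1 ∉ A ∖ (E ∩ A)
1 ∈ D, so 1 ∉ Dᶜ
1 ∉ Dᶜ and 1 ∈ E, so 1 ∉ Dᶜ ∩ E
1 ∉ A and 1 ∉ (Dᶜ ∩ E), so 1 ∉ A ∖ (Dᶜ ∩ E)
1 ∉ (A ∖ (E ∩ A)) and 1 ∉ (A ∖ (Dᶜ ∩ E)), so 1 ∉ (A ∖ (E ∩ A)) ∪ (A ∖ (Dᶜ ∩ E))
1 ∉ A and 1 ∉ ((A ∖ (E ∩ A)) ∪ (A ∖ (Dᶜ ∩ E))), so 1 ∉ A ∩ ((A ∖ (E ∩ A)) ∪ (A ∖ (Dᶜ ∩ E)))
1 ∉ (A ∩ ((A ∖ (E ∩ A)) ∪ (A ∖ (Dᶜ ∩ E)))) and 1 ∉ C, so 1 ∉ (A ∩ ((A ∖ (E ∩ A)) ∪ (A ∖ (Dᶜ ∩ E)))) ∪ C
1 ∈ ((A ∩ ((A ∖ (E ∩ A)) ∪ (A ∖ (Dᶜ ∩ E)))) ∪ C)ᶜ since 1 ∉ ((A ∩ ((A ∖ (E ∩ A)) ∪ (A ∖ (Dᶜ ∩ E)))) ∪ C)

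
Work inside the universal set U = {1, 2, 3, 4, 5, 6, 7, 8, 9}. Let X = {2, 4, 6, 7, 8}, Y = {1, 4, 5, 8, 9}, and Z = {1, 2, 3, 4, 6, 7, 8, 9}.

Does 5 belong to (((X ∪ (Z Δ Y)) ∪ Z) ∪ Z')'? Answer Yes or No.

No

5 ∉ Z and 5 ∈ Y, so 5 ∈ Z Δ Y
5 ∉ X and 5 ∈ (Z Δ Y), so 5 ∈ X ∪ (Z Δ Y)
5 ∈ (X ∪ (Z Δ Y)) and 5 ∉ Z, so 5 ∈ (X ∪ (Z Δ Y)) ∪ Z
5 ∉ Z, so 5 ∈ Z'
5 ∈ ((X ∪ (Z Δ Y)) ∪ Z) and 5 ∈ Z', so 5 ∈ ((X ∪ (Z Δ Y)) ∪ Z) ∪ Z'
5 ∉ (((X ∪ (Z Δ Y)) ∪ Z) ∪ Z')' since 5 ∈ (((X ∪ (Z Δ Y)) ∪ Z) ∪ Z')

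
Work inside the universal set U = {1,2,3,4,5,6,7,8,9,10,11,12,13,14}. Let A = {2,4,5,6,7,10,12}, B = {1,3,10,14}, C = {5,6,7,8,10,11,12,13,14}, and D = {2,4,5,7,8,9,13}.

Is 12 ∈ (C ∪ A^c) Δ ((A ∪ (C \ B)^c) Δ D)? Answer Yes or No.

12 ∈ A, so 12 ∉ A^c
12 ∈ C and 12 ∉ A^c, so 12 ∈ C ∪ A^c
12 ∈ C and 12 ∉ B, so 12 ∈ C \ B
12 ∉ (C \ B)^c since 12 ∈ (C \ B)
12 ∈ A and 12 ∉ (C \ B)^c, so 12 ∈ A ∪ (C \ B)^c
12 ∈ (A ∪ (C \ B)^c) and 12 ∉ D, so 12 ∈ (A ∪ (C \ B)^c) Δ D
12 ∈ (C ∪ A^c) and 12 ∈ ((A ∪ (C \ B)^c) Δ D), so 12 ∉ (C ∪ A^c) Δ ((A ∪ (C \ B)^c) Δ D)

No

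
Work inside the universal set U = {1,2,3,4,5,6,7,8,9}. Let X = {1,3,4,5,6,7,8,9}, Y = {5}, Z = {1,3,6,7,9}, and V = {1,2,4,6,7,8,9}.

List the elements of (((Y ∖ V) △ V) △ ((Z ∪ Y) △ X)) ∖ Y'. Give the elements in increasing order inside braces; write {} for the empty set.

{5}

Y ∖ V = {5}
(Y ∖ V) △ V = {1,2,4,5,6,7,8,9}
Z ∪ Y = {1,3,5,6,7,9}
(Z ∪ Y) △ X = {4,8}
((Y ∖ V) △ V) △ ((Z ∪ Y) △ X) = {1,2,5,6,7,9}
Y' = {1,2,3,4,6,7,8,9}
(((Y ∖ V) △ V) △ ((Z ∪ Y) △ X)) ∖ Y' = {5}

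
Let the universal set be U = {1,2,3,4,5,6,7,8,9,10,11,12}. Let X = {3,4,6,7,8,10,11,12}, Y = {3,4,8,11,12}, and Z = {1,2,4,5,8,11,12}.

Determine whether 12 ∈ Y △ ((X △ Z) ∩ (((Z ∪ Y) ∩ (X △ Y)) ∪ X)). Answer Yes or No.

12 ∈ X and 12 ∈ Z, so 12 ∉ X △ Z
12 ∈ Z and 12 ∈ Y, so 12 ∈ Z ∪ Y
12 ∈ X and 12 ∈ Y, so 12 ∉ X △ Y
12 ∈ (Z ∪ Y) and 12 ∉ (X △ Y), so 12 ∉ (Z ∪ Y) ∩ (X △ Y)
12 ∉ ((Z ∪ Y) ∩ (X △ Y)) and 12 ∈ X, so 12 ∈ ((Z ∪ Y) ∩ (X △ Y)) ∪ X
12 ∉ (X △ Z) and 12 ∈ (((Z ∪ Y) ∩ (X △ Y)) ∪ X), so 12 ∉ (X △ Z) ∩ (((Z ∪ Y) ∩ (X △ Y)) ∪ X)
12 ∈ Y and 12 ∉ ((X △ Z) ∩ (((Z ∪ Y) ∩ (X △ Y)) ∪ X)), so 12 ∈ Y △ ((X △ Z) ∩ (((Z ∪ Y) ∩ (X △ Y)) ∪ X))

Yes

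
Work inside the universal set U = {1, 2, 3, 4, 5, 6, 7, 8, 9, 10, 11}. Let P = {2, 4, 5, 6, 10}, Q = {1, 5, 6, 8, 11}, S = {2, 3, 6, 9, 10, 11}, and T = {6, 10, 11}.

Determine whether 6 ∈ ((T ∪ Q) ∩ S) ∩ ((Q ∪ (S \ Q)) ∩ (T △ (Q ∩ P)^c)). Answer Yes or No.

6 ∈ T and 6 ∈ Q, so 6 ∈ T ∪ Q
6 ∈ (T ∪ Q) and 6 ∈ S, so 6 ∈ (T ∪ Q) ∩ S
6 ∈ S and 6 ∈ Q, so 6 ∉ S \ Q
6 ∈ Q and 6 ∉ (S \ Q), so 6 ∈ Q ∪ (S \ Q)
6 ∈ Q and 6 ∈ P, so 6 ∈ Q ∩ P
6 ∉ (Q ∩ P)^c since 6 ∈ (Q ∩ P)
6 ∈ T and 6 ∉ (Q ∩ P)^c, so 6 ∈ T △ (Q ∩ P)^c
6 ∈ (Q ∪ (S \ Q)) and 6 ∈ (T △ (Q ∩ P)^c), so 6 ∈ (Q ∪ (S \ Q)) ∩ (T △ (Q ∩ P)^c)
6 ∈ ((T ∪ Q) ∩ S) and 6 ∈ ((Q ∪ (S \ Q)) ∩ (T △ (Q ∩ P)^c)), so 6 ∈ ((T ∪ Q) ∩ S) ∩ ((Q ∪ (S \ Q)) ∩ (T △ (Q ∩ P)^c))

Yes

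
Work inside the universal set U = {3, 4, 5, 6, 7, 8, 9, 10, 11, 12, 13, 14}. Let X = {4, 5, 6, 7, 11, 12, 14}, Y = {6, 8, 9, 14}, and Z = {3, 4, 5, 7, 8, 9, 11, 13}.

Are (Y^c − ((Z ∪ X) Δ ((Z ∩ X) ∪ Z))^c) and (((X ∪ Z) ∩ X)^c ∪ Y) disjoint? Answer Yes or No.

Yes

Y^c = {3, 4, 5, 7, 10, 11, 12, 13}
Z ∪ X = {3, 4, 5, 6, 7, 8, 9, 11, 12, 13, 14}
Z ∩ X = {4, 5, 7, 11}
(Z ∩ X) ∪ Z = {3, 4, 5, 7, 8, 9, 11, 13}
(Z ∪ X) Δ ((Z ∩ X) ∪ Z) = {6, 12, 14}
((Z ∪ X) Δ ((Z ∩ X) ∪ Z))^c = {3, 4, 5, 7, 8, 9, 10, 11, 13}
Y^c − ((Z ∪ X) Δ ((Z ∩ X) ∪ Z))^c = {12}
X ∪ Z = {3, 4, 5, 6, 7, 8, 9, 11, 12, 13, 14}
(X ∪ Z) ∩ X = {4, 5, 6, 7, 11, 12, 14}
((X ∪ Z) ∩ X)^c = {3, 8, 9, 10, 13}
((X ∪ Z) ∩ X)^c ∪ Y = {3, 6, 8, 9, 10, 13, 14}
{12} and {3, 6, 8, 9, 10, 13, 14} share no elements.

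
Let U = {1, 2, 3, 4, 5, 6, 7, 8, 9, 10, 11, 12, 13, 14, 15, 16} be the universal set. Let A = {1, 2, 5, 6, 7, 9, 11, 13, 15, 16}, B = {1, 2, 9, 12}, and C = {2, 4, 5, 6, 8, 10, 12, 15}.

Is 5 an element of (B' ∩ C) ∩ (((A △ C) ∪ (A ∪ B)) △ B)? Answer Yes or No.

5 ∉ B, so 5 ∈ B'
5 ∈ B' and 5 ∈ C, so 5 ∈ B' ∩ C
5 ∈ A and 5 ∈ C, so 5 ∉ A △ C
5 ∈ A and 5 ∉ B, so 5 ∈ A ∪ B
5 ∉ (A △ C) and 5 ∈ (A ∪ B), so 5 ∈ (A △ C) ∪ (A ∪ B)
5 ∈ ((A △ C) ∪ (A ∪ B)) and 5 ∉ B, so 5 ∈ ((A △ C) ∪ (A ∪ B)) △ B
5 ∈ (B' ∩ C) and 5 ∈ (((A △ C) ∪ (A ∪ B)) △ B), so 5 ∈ (B' ∩ C) ∩ (((A △ C) ∪ (A ∪ B)) △ B)

Yes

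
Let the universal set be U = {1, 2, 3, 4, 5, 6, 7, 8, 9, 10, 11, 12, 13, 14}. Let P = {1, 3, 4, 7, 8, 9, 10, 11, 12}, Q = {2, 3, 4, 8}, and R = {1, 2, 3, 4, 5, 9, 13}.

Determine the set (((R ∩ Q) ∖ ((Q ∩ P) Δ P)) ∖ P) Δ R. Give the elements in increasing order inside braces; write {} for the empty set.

R ∩ Q = {2, 3, 4}
Q ∩ P = {3, 4, 8}
(Q ∩ P) Δ P = {1, 7, 9, 10, 11, 12}
(R ∩ Q) ∖ ((Q ∩ P) Δ P) = {2, 3, 4}
((R ∩ Q) ∖ ((Q ∩ P) Δ P)) ∖ P = {2}
(((R ∩ Q) ∖ ((Q ∩ P) Δ P)) ∖ P) Δ R = {1, 3, 4, 5, 9, 13}

{1, 3, 4, 5, 9, 13}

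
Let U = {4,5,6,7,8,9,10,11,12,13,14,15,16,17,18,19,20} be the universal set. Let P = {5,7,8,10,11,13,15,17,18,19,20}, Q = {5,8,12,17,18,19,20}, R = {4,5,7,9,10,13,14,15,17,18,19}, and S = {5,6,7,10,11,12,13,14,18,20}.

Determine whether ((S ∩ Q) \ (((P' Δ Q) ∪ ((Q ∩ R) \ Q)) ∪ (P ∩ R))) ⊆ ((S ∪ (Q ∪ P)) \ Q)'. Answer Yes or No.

S ∩ Q = {5,12,18,20}
P' = {4,6,9,12,14,16}
P' Δ Q = {4,5,6,8,9,14,16,17,18,19,20}
Q ∩ R = {5,17,18,19}
(Q ∩ R) \ Q = {}
(P' Δ Q) ∪ ((Q ∩ R) \ Q) = {4,5,6,8,9,14,16,17,18,19,20}
P ∩ R = {5,7,10,13,15,17,18,19}
((P' Δ Q) ∪ ((Q ∩ R) \ Q)) ∪ (P ∩ R) = {4,5,6,7,8,9,10,13,14,15,16,17,18,19,20}
(S ∩ Q) \ (((P' Δ Q) ∪ ((Q ∩ R) \ Q)) ∪ (P ∩ R)) = {12}
Q ∪ P = {5,7,8,10,11,12,13,15,17,18,19,20}
S ∪ (Q ∪ P) = {5,6,7,8,10,11,12,13,14,15,17,18,19,20}
(S ∪ (Q ∪ P)) \ Q = {6,7,10,11,13,14,15}
((S ∪ (Q ∪ P)) \ Q)' = {4,5,8,9,12,16,17,18,19,20}
Every element of {12} is in {4,5,8,9,12,16,17,18,19,20}, so (S ∩ Q) \ (((P' Δ Q) ∪ ((Q ∩ R) \ Q)) ∪ (P ∩ R)) ⊆ ((S ∪ (Q ∪ P)) \ Q)'.

Yes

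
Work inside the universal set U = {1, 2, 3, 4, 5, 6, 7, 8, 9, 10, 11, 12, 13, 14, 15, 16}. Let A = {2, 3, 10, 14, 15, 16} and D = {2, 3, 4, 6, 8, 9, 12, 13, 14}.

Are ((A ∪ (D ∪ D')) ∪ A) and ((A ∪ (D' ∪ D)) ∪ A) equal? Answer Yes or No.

D' = {1, 5, 7, 10, 11, 15, 16}
D ∪ D' = {1, 2, 3, 4, 5, 6, 7, 8, 9, 10, 11, 12, 13, 14, 15, 16}
A ∪ (D ∪ D') = {1, 2, 3, 4, 5, 6, 7, 8, 9, 10, 11, 12, 13, 14, 15, 16}
(A ∪ (D ∪ D')) ∪ A = {1, 2, 3, 4, 5, 6, 7, 8, 9, 10, 11, 12, 13, 14, 15, 16}
D' ∪ D = {1, 2, 3, 4, 5, 6, 7, 8, 9, 10, 11, 12, 13, 14, 15, 16}
A ∪ (D' ∪ D) = {1, 2, 3, 4, 5, 6, 7, 8, 9, 10, 11, 12, 13, 14, 15, 16}
(A ∪ (D' ∪ D)) ∪ A = {1, 2, 3, 4, 5, 6, 7, 8, 9, 10, 11, 12, 13, 14, 15, 16}
Both equal {1, 2, 3, 4, 5, 6, 7, 8, 9, 10, 11, 12, 13, 14, 15, 16}, so (A ∪ (D ∪ D')) ∪ A = (A ∪ (D' ∪ D)) ∪ A.

Yes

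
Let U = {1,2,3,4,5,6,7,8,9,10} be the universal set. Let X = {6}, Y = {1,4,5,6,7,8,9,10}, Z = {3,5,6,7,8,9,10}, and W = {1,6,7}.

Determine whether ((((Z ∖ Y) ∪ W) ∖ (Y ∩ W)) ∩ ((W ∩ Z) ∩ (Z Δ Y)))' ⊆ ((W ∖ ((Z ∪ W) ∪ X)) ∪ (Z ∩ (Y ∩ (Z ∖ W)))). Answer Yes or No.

Z ∖ Y = {3}
(Z ∖ Y) ∪ W = {1,3,6,7}
Y ∩ W = {1,6,7}
((Z ∖ Y) ∪ W) ∖ (Y ∩ W) = {3}
W ∩ Z = {6,7}
Z Δ Y = {1,3,4}
(W ∩ Z) ∩ (Z Δ Y) = {}
(((Z ∖ Y) ∪ W) ∖ (Y ∩ W)) ∩ ((W ∩ Z) ∩ (Z Δ Y)) = {}
((((Z ∖ Y) ∪ W) ∖ (Y ∩ W)) ∩ ((W ∩ Z) ∩ (Z Δ Y)))' = {1,2,3,4,5,6,7,8,9,10}
Z ∪ W = {1,3,5,6,7,8,9,10}
(Z ∪ W) ∪ X = {1,3,5,6,7,8,9,10}
W ∖ ((Z ∪ W) ∪ X) = {}
Z ∖ W = {3,5,8,9,10}
Y ∩ (Z ∖ W) = {5,8,9,10}
Z ∩ (Y ∩ (Z ∖ W)) = {5,8,9,10}
(W ∖ ((Z ∪ W) ∪ X)) ∪ (Z ∩ (Y ∩ (Z ∖ W))) = {5,8,9,10}
1 ∈ ((((Z ∖ Y) ∪ W) ∖ (Y ∩ W)) ∩ ((W ∩ Z) ∩ (Z Δ Y)))' but 1 ∉ (W ∖ ((Z ∪ W) ∪ X)) ∪ (Z ∩ (Y ∩ (Z ∖ W))), so the inclusion fails.

No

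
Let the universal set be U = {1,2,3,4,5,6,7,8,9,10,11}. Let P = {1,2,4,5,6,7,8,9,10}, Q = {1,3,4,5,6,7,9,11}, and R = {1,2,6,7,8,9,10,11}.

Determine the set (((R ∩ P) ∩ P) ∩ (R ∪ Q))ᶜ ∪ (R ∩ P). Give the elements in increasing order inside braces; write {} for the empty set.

{1,2,3,4,5,6,7,8,9,10,11}

R ∩ P = {1,2,6,7,8,9,10}
(R ∩ P) ∩ P = {1,2,6,7,8,9,10}
R ∪ Q = {1,2,3,4,5,6,7,8,9,10,11}
((R ∩ P) ∩ P) ∩ (R ∪ Q) = {1,2,6,7,8,9,10}
(((R ∩ P) ∩ P) ∩ (R ∪ Q))ᶜ = {3,4,5,11}
(((R ∩ P) ∩ P) ∩ (R ∪ Q))ᶜ ∪ (R ∩ P) = {1,2,3,4,5,6,7,8,9,10,11}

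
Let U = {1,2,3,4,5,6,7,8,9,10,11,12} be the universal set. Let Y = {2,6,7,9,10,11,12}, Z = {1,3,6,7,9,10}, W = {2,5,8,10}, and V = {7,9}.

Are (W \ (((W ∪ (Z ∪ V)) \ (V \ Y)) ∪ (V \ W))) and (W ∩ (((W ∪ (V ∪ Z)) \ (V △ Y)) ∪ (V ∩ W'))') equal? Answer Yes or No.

Z ∪ V = {1,3,6,7,9,10}
W ∪ (Z ∪ V) = {1,2,3,5,6,7,8,9,10}
V \ Y = {}
(W ∪ (Z ∪ V)) \ (V \ Y) = {1,2,3,5,6,7,8,9,10}
V \ W = {7,9}
((W ∪ (Z ∪ V)) \ (V \ Y)) ∪ (V \ W) = {1,2,3,5,6,7,8,9,10}
W \ (((W ∪ (Z ∪ V)) \ (V \ Y)) ∪ (V \ W)) = {}
V ∪ Z = {1,3,6,7,9,10}
W ∪ (V ∪ Z) = {1,2,3,5,6,7,8,9,10}
V △ Y = {2,6,10,11,12}
(W ∪ (V ∪ Z)) \ (V △ Y) = {1,3,5,7,8,9}
W' = {1,3,4,6,7,9,11,12}
V ∩ W' = {7,9}
((W ∪ (V ∪ Z)) \ (V △ Y)) ∪ (V ∩ W') = {1,3,5,7,8,9}
(((W ∪ (V ∪ Z)) \ (V △ Y)) ∪ (V ∩ W'))' = {2,4,6,10,11,12}
W ∩ (((W ∪ (V ∪ Z)) \ (V △ Y)) ∪ (V ∩ W'))' = {2,10}
2 ∈ W ∩ (((W ∪ (V ∪ Z)) \ (V △ Y)) ∪ (V ∩ W'))' but 2 ∉ W \ (((W ∪ (Z ∪ V)) \ (V \ Y)) ∪ (V \ W)), so they differ.

No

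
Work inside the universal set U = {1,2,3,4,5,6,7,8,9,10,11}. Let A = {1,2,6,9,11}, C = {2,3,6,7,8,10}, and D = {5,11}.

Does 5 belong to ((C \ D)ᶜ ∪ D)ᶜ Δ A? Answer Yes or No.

5 ∉ C and 5 ∈ D, so 5 ∉ C \ D
5 ∈ (C \ D)ᶜ since 5 ∉ (C \ D)
5 ∈ (C \ D)ᶜ and 5 ∈ D, so 5 ∈ (C \ D)ᶜ ∪ D
5 ∉ ((C \ D)ᶜ ∪ D)ᶜ since 5 ∈ ((C \ D)ᶜ ∪ D)
5 ∉ ((C \ D)ᶜ ∪ D)ᶜ and 5 ∉ A, so 5 ∉ ((C \ D)ᶜ ∪ D)ᶜ Δ A

No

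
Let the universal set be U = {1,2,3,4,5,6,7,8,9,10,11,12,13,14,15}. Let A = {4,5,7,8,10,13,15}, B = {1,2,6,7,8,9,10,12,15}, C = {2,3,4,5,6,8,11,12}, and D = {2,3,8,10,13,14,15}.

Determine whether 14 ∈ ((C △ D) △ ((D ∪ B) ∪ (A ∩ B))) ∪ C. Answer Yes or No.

No

14 ∉ C and 14 ∈ D, so 14 ∈ C △ D
14 ∈ D and 14 ∉ B, so 14 ∈ D ∪ B
14 ∉ A and 14 ∉ B, so 14 ∉ A ∩ B
14 ∈ (D ∪ B) and 14 ∉ (A ∩ B), so 14 ∈ (D ∪ B) ∪ (A ∩ B)
14 ∈ (C △ D) and 14 ∈ ((D ∪ B) ∪ (A ∩ B)), so 14 ∉ (C △ D) △ ((D ∪ B) ∪ (A ∩ B))
14 ∉ ((C △ D) △ ((D ∪ B) ∪ (A ∩ B))) and 14 ∉ C, so 14 ∉ ((C △ D) △ ((D ∪ B) ∪ (A ∩ B))) ∪ C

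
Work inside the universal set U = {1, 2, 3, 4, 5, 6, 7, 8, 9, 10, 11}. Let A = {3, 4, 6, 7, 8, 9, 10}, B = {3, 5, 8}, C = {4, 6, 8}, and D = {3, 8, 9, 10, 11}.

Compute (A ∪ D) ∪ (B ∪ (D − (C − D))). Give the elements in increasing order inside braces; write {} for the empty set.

{3, 4, 5, 6, 7, 8, 9, 10, 11}

A ∪ D = {3, 4, 6, 7, 8, 9, 10, 11}
C − D = {4, 6}
D − (C − D) = {3, 8, 9, 10, 11}
B ∪ (D − (C − D)) = {3, 5, 8, 9, 10, 11}
(A ∪ D) ∪ (B ∪ (D − (C − D))) = {3, 4, 5, 6, 7, 8, 9, 10, 11}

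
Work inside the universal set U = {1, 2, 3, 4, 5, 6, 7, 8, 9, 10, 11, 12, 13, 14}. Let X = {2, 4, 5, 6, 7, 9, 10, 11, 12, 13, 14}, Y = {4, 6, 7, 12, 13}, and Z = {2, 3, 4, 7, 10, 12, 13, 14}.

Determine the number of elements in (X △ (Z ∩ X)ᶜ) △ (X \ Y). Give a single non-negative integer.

10

Z ∩ X = {2, 4, 7, 10, 12, 13, 14}
(Z ∩ X)ᶜ = {1, 3, 5, 6, 8, 9, 11}
X △ (Z ∩ X)ᶜ = {1, 2, 3, 4, 7, 8, 10, 12, 13, 14}
X \ Y = {2, 5, 9, 10, 11, 14}
(X △ (Z ∩ X)ᶜ) △ (X \ Y) = {1, 3, 4, 5, 7, 8, 9, 11, 12, 13}
|(X △ (Z ∩ X)ᶜ) △ (X \ Y)| = 10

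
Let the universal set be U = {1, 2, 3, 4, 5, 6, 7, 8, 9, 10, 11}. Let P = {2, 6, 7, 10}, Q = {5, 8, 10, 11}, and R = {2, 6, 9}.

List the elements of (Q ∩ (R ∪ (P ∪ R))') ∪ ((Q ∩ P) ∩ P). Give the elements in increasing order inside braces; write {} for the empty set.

P ∪ R = {2, 6, 7, 9, 10}
R ∪ (P ∪ R) = {2, 6, 7, 9, 10}
(R ∪ (P ∪ R))' = {1, 3, 4, 5, 8, 11}
Q ∩ (R ∪ (P ∪ R))' = {5, 8, 11}
Q ∩ P = {10}
(Q ∩ P) ∩ P = {10}
(Q ∩ (R ∪ (P ∪ R))') ∪ ((Q ∩ P) ∩ P) = {5, 8, 10, 11}

{5, 8, 10, 11}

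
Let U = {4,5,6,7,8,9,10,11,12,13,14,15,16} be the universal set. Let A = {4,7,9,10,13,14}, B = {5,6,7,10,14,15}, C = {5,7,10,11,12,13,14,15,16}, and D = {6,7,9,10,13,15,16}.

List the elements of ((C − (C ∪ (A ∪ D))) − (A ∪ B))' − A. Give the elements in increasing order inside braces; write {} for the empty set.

{5,6,8,11,12,15,16}

A ∪ D = {4,6,7,9,10,13,14,15,16}
C ∪ (A ∪ D) = {4,5,6,7,9,10,11,12,13,14,15,16}
C − (C ∪ (A ∪ D)) = {}
A ∪ B = {4,5,6,7,9,10,13,14,15}
(C − (C ∪ (A ∪ D))) − (A ∪ B) = {}
((C − (C ∪ (A ∪ D))) − (A ∪ B))' = {4,5,6,7,8,9,10,11,12,13,14,15,16}
((C − (C ∪ (A ∪ D))) − (A ∪ B))' − A = {5,6,8,11,12,15,16}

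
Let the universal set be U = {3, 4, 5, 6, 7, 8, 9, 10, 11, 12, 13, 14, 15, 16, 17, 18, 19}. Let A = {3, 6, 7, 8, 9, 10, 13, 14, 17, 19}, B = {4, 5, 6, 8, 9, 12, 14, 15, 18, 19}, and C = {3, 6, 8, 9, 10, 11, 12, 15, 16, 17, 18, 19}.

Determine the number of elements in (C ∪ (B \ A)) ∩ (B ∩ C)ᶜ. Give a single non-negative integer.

7

B \ A = {4, 5, 12, 15, 18}
C ∪ (B \ A) = {3, 4, 5, 6, 8, 9, 10, 11, 12, 15, 16, 17, 18, 19}
B ∩ C = {6, 8, 9, 12, 15, 18, 19}
(B ∩ C)ᶜ = {3, 4, 5, 7, 10, 11, 13, 14, 16, 17}
(C ∪ (B \ A)) ∩ (B ∩ C)ᶜ = {3, 4, 5, 10, 11, 16, 17}
|(C ∪ (B \ A)) ∩ (B ∩ C)ᶜ| = 7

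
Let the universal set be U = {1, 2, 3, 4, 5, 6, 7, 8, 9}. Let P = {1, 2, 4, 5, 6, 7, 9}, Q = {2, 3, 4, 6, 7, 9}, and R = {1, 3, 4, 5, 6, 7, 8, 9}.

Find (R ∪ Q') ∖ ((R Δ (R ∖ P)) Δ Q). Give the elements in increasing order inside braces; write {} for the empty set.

Q' = {1, 5, 8}
R ∪ Q' = {1, 3, 4, 5, 6, 7, 8, 9}
R ∖ P = {3, 8}
R Δ (R ∖ P) = {1, 4, 5, 6, 7, 9}
(R Δ (R ∖ P)) Δ Q = {1, 2, 3, 5}
(R ∪ Q') ∖ ((R Δ (R ∖ P)) Δ Q) = {4, 6, 7, 8, 9}

{4, 6, 7, 8, 9}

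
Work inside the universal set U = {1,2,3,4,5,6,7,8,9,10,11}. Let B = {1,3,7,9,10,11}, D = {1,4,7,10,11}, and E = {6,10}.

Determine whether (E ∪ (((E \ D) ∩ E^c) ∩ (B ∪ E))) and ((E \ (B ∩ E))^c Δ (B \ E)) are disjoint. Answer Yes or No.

No

E \ D = {6}
E^c = {1,2,3,4,5,7,8,9,11}
(E \ D) ∩ E^c = {}
B ∪ E = {1,3,6,7,9,10,11}
((E \ D) ∩ E^c) ∩ (B ∪ E) = {}
E ∪ (((E \ D) ∩ E^c) ∩ (B ∪ E)) = {6,10}
B ∩ E = {10}
E \ (B ∩ E) = {6}
(E \ (B ∩ E))^c = {1,2,3,4,5,7,8,9,10,11}
B \ E = {1,3,7,9,11}
(E \ (B ∩ E))^c Δ (B \ E) = {2,4,5,8,10}
10 lies in both, so they are not disjoint.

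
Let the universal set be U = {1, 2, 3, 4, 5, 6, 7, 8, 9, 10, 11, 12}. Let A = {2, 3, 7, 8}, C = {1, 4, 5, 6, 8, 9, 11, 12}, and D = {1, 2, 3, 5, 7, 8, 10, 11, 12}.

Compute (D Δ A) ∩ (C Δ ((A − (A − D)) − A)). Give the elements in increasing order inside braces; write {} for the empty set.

{1, 5, 11, 12}

D Δ A = {1, 5, 10, 11, 12}
A − D = {}
A − (A − D) = {2, 3, 7, 8}
(A − (A − D)) − A = {}
C Δ ((A − (A − D)) − A) = {1, 4, 5, 6, 8, 9, 11, 12}
(D Δ A) ∩ (C Δ ((A − (A − D)) − A)) = {1, 5, 11, 12}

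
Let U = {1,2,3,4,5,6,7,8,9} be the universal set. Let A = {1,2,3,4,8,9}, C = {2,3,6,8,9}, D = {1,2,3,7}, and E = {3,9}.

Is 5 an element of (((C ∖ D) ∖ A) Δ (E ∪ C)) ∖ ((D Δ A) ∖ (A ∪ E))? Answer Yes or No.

5 ∉ C and 5 ∉ D, so 5 ∉ C ∖ D
5 ∉ (C ∖ D) and 5 ∉ A, so 5 ∉ (C ∖ D) ∖ A
5 ∉ E and 5 ∉ C, so 5 ∉ E ∪ C
5 ∉ ((C ∖ D) ∖ A) and 5 ∉ (E ∪ C), so 5 ∉ ((C ∖ D) ∖ A) Δ (E ∪ C)
5 ∉ D and 5 ∉ A, so 5 ∉ D Δ A
5 ∉ A and 5 ∉ E, so 5 ∉ A ∪ E
5 ∉ (D Δ A) and 5 ∉ (A ∪ E), so 5 ∉ (D Δ A) ∖ (A ∪ E)
5 ∉ (((C ∖ D) ∖ A) Δ (E ∪ C)) and 5 ∉ ((D Δ A) ∖ (A ∪ E)), so 5 ∉ (((C ∖ D) ∖ A) Δ (E ∪ C)) ∖ ((D Δ A) ∖ (A ∪ E))

No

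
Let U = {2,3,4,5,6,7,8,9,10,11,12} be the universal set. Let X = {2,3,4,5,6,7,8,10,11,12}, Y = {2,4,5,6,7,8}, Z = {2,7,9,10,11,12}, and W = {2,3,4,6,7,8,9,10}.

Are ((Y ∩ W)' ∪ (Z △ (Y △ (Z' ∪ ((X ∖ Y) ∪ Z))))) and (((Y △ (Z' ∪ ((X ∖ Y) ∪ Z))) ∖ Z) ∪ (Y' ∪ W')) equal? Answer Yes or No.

Y ∩ W = {2,4,6,7,8}
(Y ∩ W)' = {3,5,9,10,11,12}
Z' = {3,4,5,6,8}
X ∖ Y = {3,10,11,12}
(X ∖ Y) ∪ Z = {2,3,7,9,10,11,12}
Z' ∪ ((X ∖ Y) ∪ Z) = {2,3,4,5,6,7,8,9,10,11,12}
Y △ (Z' ∪ ((X ∖ Y) ∪ Z)) = {3,9,10,11,12}
Z △ (Y △ (Z' ∪ ((X ∖ Y) ∪ Z))) = {2,3,7}
(Y ∩ W)' ∪ (Z △ (Y △ (Z' ∪ ((X ∖ Y) ∪ Z)))) = {2,3,5,7,9,10,11,12}
(Y △ (Z' ∪ ((X ∖ Y) ∪ Z))) ∖ Z = {3}
Y' = {3,9,10,11,12}
W' = {5,11,12}
Y' ∪ W' = {3,5,9,10,11,12}
((Y △ (Z' ∪ ((X ∖ Y) ∪ Z))) ∖ Z) ∪ (Y' ∪ W') = {3,5,9,10,11,12}
2 ∈ (Y ∩ W)' ∪ (Z △ (Y △ (Z' ∪ ((X ∖ Y) ∪ Z)))) but 2 ∉ ((Y △ (Z' ∪ ((X ∖ Y) ∪ Z))) ∖ Z) ∪ (Y' ∪ W'), so they differ.

No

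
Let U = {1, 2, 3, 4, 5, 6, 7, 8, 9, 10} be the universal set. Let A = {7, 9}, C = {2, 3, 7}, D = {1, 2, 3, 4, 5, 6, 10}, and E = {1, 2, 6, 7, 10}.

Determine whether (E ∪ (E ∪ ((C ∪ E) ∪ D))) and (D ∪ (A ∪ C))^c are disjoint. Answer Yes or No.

Yes

C ∪ E = {1, 2, 3, 6, 7, 10}
(C ∪ E) ∪ D = {1, 2, 3, 4, 5, 6, 7, 10}
E ∪ ((C ∪ E) ∪ D) = {1, 2, 3, 4, 5, 6, 7, 10}
E ∪ (E ∪ ((C ∪ E) ∪ D)) = {1, 2, 3, 4, 5, 6, 7, 10}
A ∪ C = {2, 3, 7, 9}
D ∪ (A ∪ C) = {1, 2, 3, 4, 5, 6, 7, 9, 10}
(D ∪ (A ∪ C))^c = {8}
{1, 2, 3, 4, 5, 6, 7, 10} and {8} share no elements.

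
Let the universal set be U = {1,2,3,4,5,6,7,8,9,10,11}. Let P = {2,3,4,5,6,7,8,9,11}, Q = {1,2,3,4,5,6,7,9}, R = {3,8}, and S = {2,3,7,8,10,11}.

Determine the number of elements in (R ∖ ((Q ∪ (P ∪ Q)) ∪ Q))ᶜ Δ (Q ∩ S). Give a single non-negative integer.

P ∪ Q = {1,2,3,4,5,6,7,8,9,11}
Q ∪ (P ∪ Q) = {1,2,3,4,5,6,7,8,9,11}
(Q ∪ (P ∪ Q)) ∪ Q = {1,2,3,4,5,6,7,8,9,11}
R ∖ ((Q ∪ (P ∪ Q)) ∪ Q) = {}
(R ∖ ((Q ∪ (P ∪ Q)) ∪ Q))ᶜ = {1,2,3,4,5,6,7,8,9,10,11}
Q ∩ S = {2,3,7}
(R ∖ ((Q ∪ (P ∪ Q)) ∪ Q))ᶜ Δ (Q ∩ S) = {1,4,5,6,8,9,10,11}
|(R ∖ ((Q ∪ (P ∪ Q)) ∪ Q))ᶜ Δ (Q ∩ S)| = 8

8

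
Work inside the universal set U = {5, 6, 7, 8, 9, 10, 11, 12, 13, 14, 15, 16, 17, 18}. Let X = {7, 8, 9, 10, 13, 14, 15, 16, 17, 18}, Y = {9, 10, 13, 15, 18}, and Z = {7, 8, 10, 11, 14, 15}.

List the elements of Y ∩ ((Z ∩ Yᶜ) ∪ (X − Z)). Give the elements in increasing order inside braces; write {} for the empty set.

Yᶜ = {5, 6, 7, 8, 11, 12, 14, 16, 17}
Z ∩ Yᶜ = {7, 8, 11, 14}
X − Z = {9, 13, 16, 17, 18}
(Z ∩ Yᶜ) ∪ (X − Z) = {7, 8, 9, 11, 13, 14, 16, 17, 18}
Y ∩ ((Z ∩ Yᶜ) ∪ (X − Z)) = {9, 13, 18}

{9, 13, 18}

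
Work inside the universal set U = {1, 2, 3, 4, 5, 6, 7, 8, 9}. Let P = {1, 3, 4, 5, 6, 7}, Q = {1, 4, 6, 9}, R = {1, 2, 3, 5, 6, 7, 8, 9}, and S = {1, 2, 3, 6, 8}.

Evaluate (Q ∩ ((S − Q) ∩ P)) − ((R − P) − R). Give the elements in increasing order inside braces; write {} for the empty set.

S − Q = {2, 3, 8}
(S − Q) ∩ P = {3}
Q ∩ ((S − Q) ∩ P) = {}
R − P = {2, 8, 9}
(R − P) − R = {}
(Q ∩ ((S − Q) ∩ P)) − ((R − P) − R) = {}

{}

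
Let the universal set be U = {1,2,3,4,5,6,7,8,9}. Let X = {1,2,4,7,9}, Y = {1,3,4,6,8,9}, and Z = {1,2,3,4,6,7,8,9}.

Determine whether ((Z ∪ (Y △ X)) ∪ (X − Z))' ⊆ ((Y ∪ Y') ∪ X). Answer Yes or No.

Yes

Y △ X = {2,3,6,7,8}
Z ∪ (Y △ X) = {1,2,3,4,6,7,8,9}
X − Z = {}
(Z ∪ (Y △ X)) ∪ (X − Z) = {1,2,3,4,6,7,8,9}
((Z ∪ (Y △ X)) ∪ (X − Z))' = {5}
Y' = {2,5,7}
Y ∪ Y' = {1,2,3,4,5,6,7,8,9}
(Y ∪ Y') ∪ X = {1,2,3,4,5,6,7,8,9}
Every element of {5} is in {1,2,3,4,5,6,7,8,9}, so ((Z ∪ (Y △ X)) ∪ (X − Z))' ⊆ (Y ∪ Y') ∪ X.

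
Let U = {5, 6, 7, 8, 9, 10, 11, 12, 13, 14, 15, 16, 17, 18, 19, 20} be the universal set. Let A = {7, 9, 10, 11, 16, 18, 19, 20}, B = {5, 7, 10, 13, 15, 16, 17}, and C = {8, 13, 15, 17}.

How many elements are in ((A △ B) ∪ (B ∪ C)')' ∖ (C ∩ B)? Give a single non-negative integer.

A △ B = {5, 9, 11, 13, 15, 17, 18, 19, 20}
B ∪ C = {5, 7, 8, 10, 13, 15, 16, 17}
(B ∪ C)' = {6, 9, 11, 12, 14, 18, 19, 20}
(A △ B) ∪ (B ∪ C)' = {5, 6, 9, 11, 12, 13, 14, 15, 17, 18, 19, 20}
((A △ B) ∪ (B ∪ C)')' = {7, 8, 10, 16}
C ∩ B = {13, 15, 17}
((A △ B) ∪ (B ∪ C)')' ∖ (C ∩ B) = {7, 8, 10, 16}
|((A △ B) ∪ (B ∪ C)')' ∖ (C ∩ B)| = 4

4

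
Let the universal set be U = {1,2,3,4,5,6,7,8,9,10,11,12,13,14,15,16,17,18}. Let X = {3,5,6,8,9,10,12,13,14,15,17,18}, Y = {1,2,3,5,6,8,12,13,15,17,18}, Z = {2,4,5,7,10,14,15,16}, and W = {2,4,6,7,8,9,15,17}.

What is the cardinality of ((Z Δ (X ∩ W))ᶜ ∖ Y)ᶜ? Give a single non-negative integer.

X ∩ W = {6,8,9,15,17}
Z Δ (X ∩ W) = {2,4,5,6,7,8,9,10,14,16,17}
(Z Δ (X ∩ W))ᶜ = {1,3,11,12,13,15,18}
(Z Δ (X ∩ W))ᶜ ∖ Y = {11}
((Z Δ (X ∩ W))ᶜ ∖ Y)ᶜ = {1,2,3,4,5,6,7,8,9,10,12,13,14,15,16,17,18}
|((Z Δ (X ∩ W))ᶜ ∖ Y)ᶜ| = 17

17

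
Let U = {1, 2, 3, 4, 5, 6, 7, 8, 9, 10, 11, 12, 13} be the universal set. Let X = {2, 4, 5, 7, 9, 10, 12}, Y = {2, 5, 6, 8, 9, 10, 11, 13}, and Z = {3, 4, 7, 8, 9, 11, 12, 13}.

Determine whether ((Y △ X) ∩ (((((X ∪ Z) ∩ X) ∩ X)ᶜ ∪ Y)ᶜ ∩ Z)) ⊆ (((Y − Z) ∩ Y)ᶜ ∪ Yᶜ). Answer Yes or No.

Y △ X = {4, 6, 7, 8, 11, 12, 13}
X ∪ Z = {2, 3, 4, 5, 7, 8, 9, 10, 11, 12, 13}
(X ∪ Z) ∩ X = {2, 4, 5, 7, 9, 10, 12}
((X ∪ Z) ∩ X) ∩ X = {2, 4, 5, 7, 9, 10, 12}
(((X ∪ Z) ∩ X) ∩ X)ᶜ = {1, 3, 6, 8, 11, 13}
(((X ∪ Z) ∩ X) ∩ X)ᶜ ∪ Y = {1, 2, 3, 5, 6, 8, 9, 10, 11, 13}
((((X ∪ Z) ∩ X) ∩ X)ᶜ ∪ Y)ᶜ = {4, 7, 12}
((((X ∪ Z) ∩ X) ∩ X)ᶜ ∪ Y)ᶜ ∩ Z = {4, 7, 12}
(Y △ X) ∩ (((((X ∪ Z) ∩ X) ∩ X)ᶜ ∪ Y)ᶜ ∩ Z) = {4, 7, 12}
Y − Z = {2, 5, 6, 10}
(Y − Z) ∩ Y = {2, 5, 6, 10}
((Y − Z) ∩ Y)ᶜ = {1, 3, 4, 7, 8, 9, 11, 12, 13}
Yᶜ = {1, 3, 4, 7, 12}
((Y − Z) ∩ Y)ᶜ ∪ Yᶜ = {1, 3, 4, 7, 8, 9, 11, 12, 13}
Every element of {4, 7, 12} is in {1, 3, 4, 7, 8, 9, 11, 12, 13}, so (Y △ X) ∩ (((((X ∪ Z) ∩ X) ∩ X)ᶜ ∪ Y)ᶜ ∩ Z) ⊆ ((Y − Z) ∩ Y)ᶜ ∪ Yᶜ.

Yes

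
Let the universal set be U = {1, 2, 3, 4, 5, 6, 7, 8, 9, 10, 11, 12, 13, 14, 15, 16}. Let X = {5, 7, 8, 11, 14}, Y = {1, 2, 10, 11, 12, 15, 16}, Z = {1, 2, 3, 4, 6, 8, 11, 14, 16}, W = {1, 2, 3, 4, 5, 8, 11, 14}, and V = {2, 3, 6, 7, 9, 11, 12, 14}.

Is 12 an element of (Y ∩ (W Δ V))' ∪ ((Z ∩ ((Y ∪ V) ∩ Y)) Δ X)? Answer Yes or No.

No

12 ∉ W and 12 ∈ V, so 12 ∈ W Δ V
12 ∈ Y and 12 ∈ (W Δ V), so 12 ∈ Y ∩ (W Δ V)
12 ∉ (Y ∩ (W Δ V))' since 12 ∈ (Y ∩ (W Δ V))
12 ∈ Y and 12 ∈ V, so 12 ∈ Y ∪ V
12 ∈ (Y ∪ V) and 12 ∈ Y, so 12 ∈ (Y ∪ V) ∩ Y
12 ∉ Z and 12 ∈ ((Y ∪ V) ∩ Y), so 12 ∉ Z ∩ ((Y ∪ V) ∩ Y)
12 ∉ (Z ∩ ((Y ∪ V) ∩ Y)) and 12 ∉ X, so 12 ∉ (Z ∩ ((Y ∪ V) ∩ Y)) Δ X
12 ∉ (Y ∩ (W Δ V))' and 12 ∉ ((Z ∩ ((Y ∪ V) ∩ Y)) Δ X), so 12 ∉ (Y ∩ (W Δ V))' ∪ ((Z ∩ ((Y ∪ V) ∩ Y)) Δ X)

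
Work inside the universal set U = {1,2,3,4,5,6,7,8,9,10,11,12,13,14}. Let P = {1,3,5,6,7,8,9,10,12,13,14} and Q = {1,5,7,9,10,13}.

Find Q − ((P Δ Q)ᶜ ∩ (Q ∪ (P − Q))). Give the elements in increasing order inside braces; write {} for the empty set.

{}

P Δ Q = {3,6,8,12,14}
(P Δ Q)ᶜ = {1,2,4,5,7,9,10,11,13}
P − Q = {3,6,8,12,14}
Q ∪ (P − Q) = {1,3,5,6,7,8,9,10,12,13,14}
(P Δ Q)ᶜ ∩ (Q ∪ (P − Q)) = {1,5,7,9,10,13}
Q − ((P Δ Q)ᶜ ∩ (Q ∪ (P − Q))) = {}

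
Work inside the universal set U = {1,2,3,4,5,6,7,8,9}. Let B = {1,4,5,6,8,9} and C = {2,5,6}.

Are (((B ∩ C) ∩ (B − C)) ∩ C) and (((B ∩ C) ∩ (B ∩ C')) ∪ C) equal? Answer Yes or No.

No

B ∩ C = {5,6}
B − C = {1,4,8,9}
(B ∩ C) ∩ (B − C) = {}
((B ∩ C) ∩ (B − C)) ∩ C = {}
C' = {1,3,4,7,8,9}
B ∩ C' = {1,4,8,9}
(B ∩ C) ∩ (B ∩ C') = {}
((B ∩ C) ∩ (B ∩ C')) ∪ C = {2,5,6}
2 ∈ ((B ∩ C) ∩ (B ∩ C')) ∪ C but 2 ∉ ((B ∩ C) ∩ (B − C)) ∩ C, so they differ.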